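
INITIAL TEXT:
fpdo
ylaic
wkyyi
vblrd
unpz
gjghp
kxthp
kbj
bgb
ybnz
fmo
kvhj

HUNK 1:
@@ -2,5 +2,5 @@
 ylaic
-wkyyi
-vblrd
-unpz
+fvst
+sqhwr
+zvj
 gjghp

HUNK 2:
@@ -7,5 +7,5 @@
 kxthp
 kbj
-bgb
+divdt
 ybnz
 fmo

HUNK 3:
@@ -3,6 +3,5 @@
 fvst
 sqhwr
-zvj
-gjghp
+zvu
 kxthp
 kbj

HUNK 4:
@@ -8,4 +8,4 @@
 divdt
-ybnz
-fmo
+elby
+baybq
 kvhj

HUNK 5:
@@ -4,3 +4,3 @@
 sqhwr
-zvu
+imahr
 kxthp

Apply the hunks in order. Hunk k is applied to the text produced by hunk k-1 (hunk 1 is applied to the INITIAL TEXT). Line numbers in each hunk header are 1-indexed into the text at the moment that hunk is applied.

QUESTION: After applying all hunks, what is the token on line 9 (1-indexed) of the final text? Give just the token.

Hunk 1: at line 2 remove [wkyyi,vblrd,unpz] add [fvst,sqhwr,zvj] -> 12 lines: fpdo ylaic fvst sqhwr zvj gjghp kxthp kbj bgb ybnz fmo kvhj
Hunk 2: at line 7 remove [bgb] add [divdt] -> 12 lines: fpdo ylaic fvst sqhwr zvj gjghp kxthp kbj divdt ybnz fmo kvhj
Hunk 3: at line 3 remove [zvj,gjghp] add [zvu] -> 11 lines: fpdo ylaic fvst sqhwr zvu kxthp kbj divdt ybnz fmo kvhj
Hunk 4: at line 8 remove [ybnz,fmo] add [elby,baybq] -> 11 lines: fpdo ylaic fvst sqhwr zvu kxthp kbj divdt elby baybq kvhj
Hunk 5: at line 4 remove [zvu] add [imahr] -> 11 lines: fpdo ylaic fvst sqhwr imahr kxthp kbj divdt elby baybq kvhj
Final line 9: elby

Answer: elby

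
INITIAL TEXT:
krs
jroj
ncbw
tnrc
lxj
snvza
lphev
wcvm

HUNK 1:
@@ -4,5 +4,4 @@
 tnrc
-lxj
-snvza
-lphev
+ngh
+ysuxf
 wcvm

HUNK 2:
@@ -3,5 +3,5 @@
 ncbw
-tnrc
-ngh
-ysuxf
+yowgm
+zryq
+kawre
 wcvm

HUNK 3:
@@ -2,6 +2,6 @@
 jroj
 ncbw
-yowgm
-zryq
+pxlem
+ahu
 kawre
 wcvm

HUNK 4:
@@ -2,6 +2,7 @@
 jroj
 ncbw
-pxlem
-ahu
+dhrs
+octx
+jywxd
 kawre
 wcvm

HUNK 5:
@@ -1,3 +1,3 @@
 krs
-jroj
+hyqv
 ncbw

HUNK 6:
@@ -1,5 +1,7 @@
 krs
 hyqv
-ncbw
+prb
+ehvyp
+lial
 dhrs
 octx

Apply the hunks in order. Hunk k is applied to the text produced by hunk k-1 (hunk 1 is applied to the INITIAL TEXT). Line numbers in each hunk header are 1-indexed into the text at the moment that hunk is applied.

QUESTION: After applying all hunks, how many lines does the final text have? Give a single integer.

Hunk 1: at line 4 remove [lxj,snvza,lphev] add [ngh,ysuxf] -> 7 lines: krs jroj ncbw tnrc ngh ysuxf wcvm
Hunk 2: at line 3 remove [tnrc,ngh,ysuxf] add [yowgm,zryq,kawre] -> 7 lines: krs jroj ncbw yowgm zryq kawre wcvm
Hunk 3: at line 2 remove [yowgm,zryq] add [pxlem,ahu] -> 7 lines: krs jroj ncbw pxlem ahu kawre wcvm
Hunk 4: at line 2 remove [pxlem,ahu] add [dhrs,octx,jywxd] -> 8 lines: krs jroj ncbw dhrs octx jywxd kawre wcvm
Hunk 5: at line 1 remove [jroj] add [hyqv] -> 8 lines: krs hyqv ncbw dhrs octx jywxd kawre wcvm
Hunk 6: at line 1 remove [ncbw] add [prb,ehvyp,lial] -> 10 lines: krs hyqv prb ehvyp lial dhrs octx jywxd kawre wcvm
Final line count: 10

Answer: 10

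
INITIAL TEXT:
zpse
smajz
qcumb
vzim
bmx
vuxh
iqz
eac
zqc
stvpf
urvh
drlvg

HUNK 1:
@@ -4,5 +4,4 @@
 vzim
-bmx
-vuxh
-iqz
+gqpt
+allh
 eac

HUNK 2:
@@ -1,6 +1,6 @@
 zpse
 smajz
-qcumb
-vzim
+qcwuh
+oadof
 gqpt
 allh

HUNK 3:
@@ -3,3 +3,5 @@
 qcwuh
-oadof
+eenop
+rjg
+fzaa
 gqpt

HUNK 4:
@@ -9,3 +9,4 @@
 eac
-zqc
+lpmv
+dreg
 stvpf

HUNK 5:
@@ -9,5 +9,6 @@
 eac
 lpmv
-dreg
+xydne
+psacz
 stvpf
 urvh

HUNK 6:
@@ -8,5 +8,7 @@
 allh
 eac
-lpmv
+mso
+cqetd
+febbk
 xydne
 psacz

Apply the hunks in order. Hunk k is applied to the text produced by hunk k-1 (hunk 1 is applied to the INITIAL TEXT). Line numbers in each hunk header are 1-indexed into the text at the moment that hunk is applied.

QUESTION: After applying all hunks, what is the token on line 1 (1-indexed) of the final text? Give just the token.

Answer: zpse

Derivation:
Hunk 1: at line 4 remove [bmx,vuxh,iqz] add [gqpt,allh] -> 11 lines: zpse smajz qcumb vzim gqpt allh eac zqc stvpf urvh drlvg
Hunk 2: at line 1 remove [qcumb,vzim] add [qcwuh,oadof] -> 11 lines: zpse smajz qcwuh oadof gqpt allh eac zqc stvpf urvh drlvg
Hunk 3: at line 3 remove [oadof] add [eenop,rjg,fzaa] -> 13 lines: zpse smajz qcwuh eenop rjg fzaa gqpt allh eac zqc stvpf urvh drlvg
Hunk 4: at line 9 remove [zqc] add [lpmv,dreg] -> 14 lines: zpse smajz qcwuh eenop rjg fzaa gqpt allh eac lpmv dreg stvpf urvh drlvg
Hunk 5: at line 9 remove [dreg] add [xydne,psacz] -> 15 lines: zpse smajz qcwuh eenop rjg fzaa gqpt allh eac lpmv xydne psacz stvpf urvh drlvg
Hunk 6: at line 8 remove [lpmv] add [mso,cqetd,febbk] -> 17 lines: zpse smajz qcwuh eenop rjg fzaa gqpt allh eac mso cqetd febbk xydne psacz stvpf urvh drlvg
Final line 1: zpse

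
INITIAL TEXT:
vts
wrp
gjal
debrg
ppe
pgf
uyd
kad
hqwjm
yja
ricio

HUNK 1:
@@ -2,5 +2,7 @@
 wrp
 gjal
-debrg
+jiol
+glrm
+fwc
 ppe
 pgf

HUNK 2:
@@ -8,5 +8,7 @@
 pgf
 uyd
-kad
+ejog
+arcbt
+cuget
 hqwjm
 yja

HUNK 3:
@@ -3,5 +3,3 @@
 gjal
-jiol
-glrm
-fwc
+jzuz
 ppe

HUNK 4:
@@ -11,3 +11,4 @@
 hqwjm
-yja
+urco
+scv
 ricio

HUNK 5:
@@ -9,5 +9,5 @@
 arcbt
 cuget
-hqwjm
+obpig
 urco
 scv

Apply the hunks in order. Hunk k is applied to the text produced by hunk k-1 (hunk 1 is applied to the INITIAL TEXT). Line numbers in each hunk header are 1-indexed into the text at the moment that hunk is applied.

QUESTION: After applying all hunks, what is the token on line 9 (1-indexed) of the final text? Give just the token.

Answer: arcbt

Derivation:
Hunk 1: at line 2 remove [debrg] add [jiol,glrm,fwc] -> 13 lines: vts wrp gjal jiol glrm fwc ppe pgf uyd kad hqwjm yja ricio
Hunk 2: at line 8 remove [kad] add [ejog,arcbt,cuget] -> 15 lines: vts wrp gjal jiol glrm fwc ppe pgf uyd ejog arcbt cuget hqwjm yja ricio
Hunk 3: at line 3 remove [jiol,glrm,fwc] add [jzuz] -> 13 lines: vts wrp gjal jzuz ppe pgf uyd ejog arcbt cuget hqwjm yja ricio
Hunk 4: at line 11 remove [yja] add [urco,scv] -> 14 lines: vts wrp gjal jzuz ppe pgf uyd ejog arcbt cuget hqwjm urco scv ricio
Hunk 5: at line 9 remove [hqwjm] add [obpig] -> 14 lines: vts wrp gjal jzuz ppe pgf uyd ejog arcbt cuget obpig urco scv ricio
Final line 9: arcbt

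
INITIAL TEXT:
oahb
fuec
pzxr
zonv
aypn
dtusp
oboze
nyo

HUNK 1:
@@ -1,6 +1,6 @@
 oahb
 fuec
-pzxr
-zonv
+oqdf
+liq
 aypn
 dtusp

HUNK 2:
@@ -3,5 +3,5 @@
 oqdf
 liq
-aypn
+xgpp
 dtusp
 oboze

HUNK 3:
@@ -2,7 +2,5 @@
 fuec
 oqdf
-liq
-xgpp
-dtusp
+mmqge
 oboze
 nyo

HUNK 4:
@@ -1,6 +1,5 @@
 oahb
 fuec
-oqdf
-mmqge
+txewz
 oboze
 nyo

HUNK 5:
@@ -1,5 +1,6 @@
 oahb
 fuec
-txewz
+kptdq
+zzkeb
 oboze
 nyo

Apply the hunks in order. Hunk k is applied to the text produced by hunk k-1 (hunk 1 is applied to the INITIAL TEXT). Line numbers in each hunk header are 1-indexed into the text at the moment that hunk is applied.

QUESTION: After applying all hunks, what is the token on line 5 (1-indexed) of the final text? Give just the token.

Answer: oboze

Derivation:
Hunk 1: at line 1 remove [pzxr,zonv] add [oqdf,liq] -> 8 lines: oahb fuec oqdf liq aypn dtusp oboze nyo
Hunk 2: at line 3 remove [aypn] add [xgpp] -> 8 lines: oahb fuec oqdf liq xgpp dtusp oboze nyo
Hunk 3: at line 2 remove [liq,xgpp,dtusp] add [mmqge] -> 6 lines: oahb fuec oqdf mmqge oboze nyo
Hunk 4: at line 1 remove [oqdf,mmqge] add [txewz] -> 5 lines: oahb fuec txewz oboze nyo
Hunk 5: at line 1 remove [txewz] add [kptdq,zzkeb] -> 6 lines: oahb fuec kptdq zzkeb oboze nyo
Final line 5: oboze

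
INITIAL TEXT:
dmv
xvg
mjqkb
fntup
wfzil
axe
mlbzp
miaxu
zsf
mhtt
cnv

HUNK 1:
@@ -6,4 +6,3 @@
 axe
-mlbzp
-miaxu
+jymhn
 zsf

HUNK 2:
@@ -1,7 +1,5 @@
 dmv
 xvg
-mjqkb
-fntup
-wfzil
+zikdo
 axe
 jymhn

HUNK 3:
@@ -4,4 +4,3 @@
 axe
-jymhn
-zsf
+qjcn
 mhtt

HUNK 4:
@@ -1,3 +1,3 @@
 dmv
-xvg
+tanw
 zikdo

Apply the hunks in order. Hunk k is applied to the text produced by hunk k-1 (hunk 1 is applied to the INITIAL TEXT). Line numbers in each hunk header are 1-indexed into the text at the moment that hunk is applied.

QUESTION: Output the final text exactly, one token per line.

Answer: dmv
tanw
zikdo
axe
qjcn
mhtt
cnv

Derivation:
Hunk 1: at line 6 remove [mlbzp,miaxu] add [jymhn] -> 10 lines: dmv xvg mjqkb fntup wfzil axe jymhn zsf mhtt cnv
Hunk 2: at line 1 remove [mjqkb,fntup,wfzil] add [zikdo] -> 8 lines: dmv xvg zikdo axe jymhn zsf mhtt cnv
Hunk 3: at line 4 remove [jymhn,zsf] add [qjcn] -> 7 lines: dmv xvg zikdo axe qjcn mhtt cnv
Hunk 4: at line 1 remove [xvg] add [tanw] -> 7 lines: dmv tanw zikdo axe qjcn mhtt cnv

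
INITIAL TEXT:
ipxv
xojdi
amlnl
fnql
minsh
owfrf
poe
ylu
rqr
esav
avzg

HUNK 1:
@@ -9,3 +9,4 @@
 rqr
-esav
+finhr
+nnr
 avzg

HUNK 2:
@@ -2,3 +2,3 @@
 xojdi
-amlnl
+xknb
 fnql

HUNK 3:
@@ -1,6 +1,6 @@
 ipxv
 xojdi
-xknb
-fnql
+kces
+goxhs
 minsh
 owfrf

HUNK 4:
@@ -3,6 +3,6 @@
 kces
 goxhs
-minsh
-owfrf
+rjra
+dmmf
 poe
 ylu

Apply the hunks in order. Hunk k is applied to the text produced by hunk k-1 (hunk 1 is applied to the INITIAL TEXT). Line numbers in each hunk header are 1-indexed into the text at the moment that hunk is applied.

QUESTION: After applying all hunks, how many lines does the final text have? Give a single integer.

Hunk 1: at line 9 remove [esav] add [finhr,nnr] -> 12 lines: ipxv xojdi amlnl fnql minsh owfrf poe ylu rqr finhr nnr avzg
Hunk 2: at line 2 remove [amlnl] add [xknb] -> 12 lines: ipxv xojdi xknb fnql minsh owfrf poe ylu rqr finhr nnr avzg
Hunk 3: at line 1 remove [xknb,fnql] add [kces,goxhs] -> 12 lines: ipxv xojdi kces goxhs minsh owfrf poe ylu rqr finhr nnr avzg
Hunk 4: at line 3 remove [minsh,owfrf] add [rjra,dmmf] -> 12 lines: ipxv xojdi kces goxhs rjra dmmf poe ylu rqr finhr nnr avzg
Final line count: 12

Answer: 12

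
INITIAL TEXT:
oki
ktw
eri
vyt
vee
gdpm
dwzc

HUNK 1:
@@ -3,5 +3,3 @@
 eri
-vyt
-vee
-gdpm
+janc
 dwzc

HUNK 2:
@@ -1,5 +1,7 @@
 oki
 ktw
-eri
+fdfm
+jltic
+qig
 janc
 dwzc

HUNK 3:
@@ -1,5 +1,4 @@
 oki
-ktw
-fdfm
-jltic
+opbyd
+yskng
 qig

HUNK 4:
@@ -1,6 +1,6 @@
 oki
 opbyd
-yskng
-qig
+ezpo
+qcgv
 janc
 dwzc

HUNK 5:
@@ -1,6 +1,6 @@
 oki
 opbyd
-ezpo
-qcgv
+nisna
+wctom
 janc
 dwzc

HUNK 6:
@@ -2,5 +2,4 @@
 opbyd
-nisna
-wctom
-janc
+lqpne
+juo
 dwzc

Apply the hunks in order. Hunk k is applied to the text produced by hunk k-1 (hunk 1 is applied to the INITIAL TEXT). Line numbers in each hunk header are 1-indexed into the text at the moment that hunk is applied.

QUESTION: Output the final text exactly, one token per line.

Answer: oki
opbyd
lqpne
juo
dwzc

Derivation:
Hunk 1: at line 3 remove [vyt,vee,gdpm] add [janc] -> 5 lines: oki ktw eri janc dwzc
Hunk 2: at line 1 remove [eri] add [fdfm,jltic,qig] -> 7 lines: oki ktw fdfm jltic qig janc dwzc
Hunk 3: at line 1 remove [ktw,fdfm,jltic] add [opbyd,yskng] -> 6 lines: oki opbyd yskng qig janc dwzc
Hunk 4: at line 1 remove [yskng,qig] add [ezpo,qcgv] -> 6 lines: oki opbyd ezpo qcgv janc dwzc
Hunk 5: at line 1 remove [ezpo,qcgv] add [nisna,wctom] -> 6 lines: oki opbyd nisna wctom janc dwzc
Hunk 6: at line 2 remove [nisna,wctom,janc] add [lqpne,juo] -> 5 lines: oki opbyd lqpne juo dwzc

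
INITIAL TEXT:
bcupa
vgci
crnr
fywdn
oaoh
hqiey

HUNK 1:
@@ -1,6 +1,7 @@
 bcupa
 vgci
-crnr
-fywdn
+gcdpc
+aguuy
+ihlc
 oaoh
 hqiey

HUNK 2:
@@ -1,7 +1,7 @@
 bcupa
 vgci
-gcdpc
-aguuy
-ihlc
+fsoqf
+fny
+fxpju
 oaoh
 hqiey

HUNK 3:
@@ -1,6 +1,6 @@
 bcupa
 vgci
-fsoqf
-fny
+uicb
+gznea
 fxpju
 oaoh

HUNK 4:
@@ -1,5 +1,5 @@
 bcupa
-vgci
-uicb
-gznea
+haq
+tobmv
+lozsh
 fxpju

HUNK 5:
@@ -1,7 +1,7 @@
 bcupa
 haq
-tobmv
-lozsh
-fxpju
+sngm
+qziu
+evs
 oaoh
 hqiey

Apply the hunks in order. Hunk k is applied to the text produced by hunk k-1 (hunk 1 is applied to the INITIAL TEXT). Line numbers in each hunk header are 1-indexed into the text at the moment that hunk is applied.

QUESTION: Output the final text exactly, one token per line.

Answer: bcupa
haq
sngm
qziu
evs
oaoh
hqiey

Derivation:
Hunk 1: at line 1 remove [crnr,fywdn] add [gcdpc,aguuy,ihlc] -> 7 lines: bcupa vgci gcdpc aguuy ihlc oaoh hqiey
Hunk 2: at line 1 remove [gcdpc,aguuy,ihlc] add [fsoqf,fny,fxpju] -> 7 lines: bcupa vgci fsoqf fny fxpju oaoh hqiey
Hunk 3: at line 1 remove [fsoqf,fny] add [uicb,gznea] -> 7 lines: bcupa vgci uicb gznea fxpju oaoh hqiey
Hunk 4: at line 1 remove [vgci,uicb,gznea] add [haq,tobmv,lozsh] -> 7 lines: bcupa haq tobmv lozsh fxpju oaoh hqiey
Hunk 5: at line 1 remove [tobmv,lozsh,fxpju] add [sngm,qziu,evs] -> 7 lines: bcupa haq sngm qziu evs oaoh hqiey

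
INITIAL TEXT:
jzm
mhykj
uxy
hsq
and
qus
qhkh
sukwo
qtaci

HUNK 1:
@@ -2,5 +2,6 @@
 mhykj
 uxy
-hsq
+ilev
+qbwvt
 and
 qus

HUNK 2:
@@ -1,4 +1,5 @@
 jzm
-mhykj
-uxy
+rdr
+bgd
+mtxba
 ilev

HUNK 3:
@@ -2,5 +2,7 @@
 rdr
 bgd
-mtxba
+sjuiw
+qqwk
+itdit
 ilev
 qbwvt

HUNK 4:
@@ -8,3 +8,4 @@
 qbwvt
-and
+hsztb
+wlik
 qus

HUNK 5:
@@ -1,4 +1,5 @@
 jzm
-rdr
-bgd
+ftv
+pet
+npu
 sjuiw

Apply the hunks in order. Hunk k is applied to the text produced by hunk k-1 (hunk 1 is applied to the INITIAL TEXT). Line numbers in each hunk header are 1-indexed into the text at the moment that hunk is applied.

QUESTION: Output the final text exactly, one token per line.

Hunk 1: at line 2 remove [hsq] add [ilev,qbwvt] -> 10 lines: jzm mhykj uxy ilev qbwvt and qus qhkh sukwo qtaci
Hunk 2: at line 1 remove [mhykj,uxy] add [rdr,bgd,mtxba] -> 11 lines: jzm rdr bgd mtxba ilev qbwvt and qus qhkh sukwo qtaci
Hunk 3: at line 2 remove [mtxba] add [sjuiw,qqwk,itdit] -> 13 lines: jzm rdr bgd sjuiw qqwk itdit ilev qbwvt and qus qhkh sukwo qtaci
Hunk 4: at line 8 remove [and] add [hsztb,wlik] -> 14 lines: jzm rdr bgd sjuiw qqwk itdit ilev qbwvt hsztb wlik qus qhkh sukwo qtaci
Hunk 5: at line 1 remove [rdr,bgd] add [ftv,pet,npu] -> 15 lines: jzm ftv pet npu sjuiw qqwk itdit ilev qbwvt hsztb wlik qus qhkh sukwo qtaci

Answer: jzm
ftv
pet
npu
sjuiw
qqwk
itdit
ilev
qbwvt
hsztb
wlik
qus
qhkh
sukwo
qtaci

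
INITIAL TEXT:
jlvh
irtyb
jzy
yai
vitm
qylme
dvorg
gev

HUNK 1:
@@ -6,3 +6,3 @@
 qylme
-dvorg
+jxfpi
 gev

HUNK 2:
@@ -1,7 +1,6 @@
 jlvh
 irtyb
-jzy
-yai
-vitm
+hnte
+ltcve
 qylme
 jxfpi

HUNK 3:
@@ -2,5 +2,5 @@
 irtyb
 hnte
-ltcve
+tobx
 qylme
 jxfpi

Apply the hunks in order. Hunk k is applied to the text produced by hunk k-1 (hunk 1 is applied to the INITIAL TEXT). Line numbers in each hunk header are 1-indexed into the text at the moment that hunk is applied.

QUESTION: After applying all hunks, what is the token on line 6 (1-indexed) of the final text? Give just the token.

Answer: jxfpi

Derivation:
Hunk 1: at line 6 remove [dvorg] add [jxfpi] -> 8 lines: jlvh irtyb jzy yai vitm qylme jxfpi gev
Hunk 2: at line 1 remove [jzy,yai,vitm] add [hnte,ltcve] -> 7 lines: jlvh irtyb hnte ltcve qylme jxfpi gev
Hunk 3: at line 2 remove [ltcve] add [tobx] -> 7 lines: jlvh irtyb hnte tobx qylme jxfpi gev
Final line 6: jxfpi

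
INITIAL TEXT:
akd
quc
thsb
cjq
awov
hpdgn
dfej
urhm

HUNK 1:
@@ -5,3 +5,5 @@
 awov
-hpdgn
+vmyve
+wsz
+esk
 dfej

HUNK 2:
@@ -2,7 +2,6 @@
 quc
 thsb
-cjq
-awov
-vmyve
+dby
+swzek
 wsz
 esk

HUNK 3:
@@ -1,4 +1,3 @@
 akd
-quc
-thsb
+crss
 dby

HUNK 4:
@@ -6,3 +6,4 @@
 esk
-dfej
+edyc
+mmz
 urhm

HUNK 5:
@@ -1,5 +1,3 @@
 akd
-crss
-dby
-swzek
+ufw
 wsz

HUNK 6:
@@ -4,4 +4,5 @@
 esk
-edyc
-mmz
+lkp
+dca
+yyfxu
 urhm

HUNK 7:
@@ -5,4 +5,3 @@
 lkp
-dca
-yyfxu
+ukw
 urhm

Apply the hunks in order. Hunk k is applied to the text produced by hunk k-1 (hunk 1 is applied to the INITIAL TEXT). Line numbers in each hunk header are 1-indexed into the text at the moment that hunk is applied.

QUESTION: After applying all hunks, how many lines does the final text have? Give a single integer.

Hunk 1: at line 5 remove [hpdgn] add [vmyve,wsz,esk] -> 10 lines: akd quc thsb cjq awov vmyve wsz esk dfej urhm
Hunk 2: at line 2 remove [cjq,awov,vmyve] add [dby,swzek] -> 9 lines: akd quc thsb dby swzek wsz esk dfej urhm
Hunk 3: at line 1 remove [quc,thsb] add [crss] -> 8 lines: akd crss dby swzek wsz esk dfej urhm
Hunk 4: at line 6 remove [dfej] add [edyc,mmz] -> 9 lines: akd crss dby swzek wsz esk edyc mmz urhm
Hunk 5: at line 1 remove [crss,dby,swzek] add [ufw] -> 7 lines: akd ufw wsz esk edyc mmz urhm
Hunk 6: at line 4 remove [edyc,mmz] add [lkp,dca,yyfxu] -> 8 lines: akd ufw wsz esk lkp dca yyfxu urhm
Hunk 7: at line 5 remove [dca,yyfxu] add [ukw] -> 7 lines: akd ufw wsz esk lkp ukw urhm
Final line count: 7

Answer: 7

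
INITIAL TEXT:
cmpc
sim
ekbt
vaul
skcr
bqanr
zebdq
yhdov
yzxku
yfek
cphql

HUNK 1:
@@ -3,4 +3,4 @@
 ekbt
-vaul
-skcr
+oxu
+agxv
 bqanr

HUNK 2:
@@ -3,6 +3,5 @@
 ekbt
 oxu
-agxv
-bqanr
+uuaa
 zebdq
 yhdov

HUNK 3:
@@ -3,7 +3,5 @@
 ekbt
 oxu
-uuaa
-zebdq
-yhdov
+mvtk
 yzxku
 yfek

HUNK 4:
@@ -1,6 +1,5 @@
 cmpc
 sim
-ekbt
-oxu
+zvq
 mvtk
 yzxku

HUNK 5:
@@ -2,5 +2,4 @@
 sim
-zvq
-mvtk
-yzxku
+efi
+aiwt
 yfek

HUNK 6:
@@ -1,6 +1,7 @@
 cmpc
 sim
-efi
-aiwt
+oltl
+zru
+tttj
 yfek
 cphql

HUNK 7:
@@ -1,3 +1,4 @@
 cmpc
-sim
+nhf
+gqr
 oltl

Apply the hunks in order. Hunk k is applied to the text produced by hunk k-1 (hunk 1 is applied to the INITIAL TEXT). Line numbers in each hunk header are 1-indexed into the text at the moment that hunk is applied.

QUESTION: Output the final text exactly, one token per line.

Hunk 1: at line 3 remove [vaul,skcr] add [oxu,agxv] -> 11 lines: cmpc sim ekbt oxu agxv bqanr zebdq yhdov yzxku yfek cphql
Hunk 2: at line 3 remove [agxv,bqanr] add [uuaa] -> 10 lines: cmpc sim ekbt oxu uuaa zebdq yhdov yzxku yfek cphql
Hunk 3: at line 3 remove [uuaa,zebdq,yhdov] add [mvtk] -> 8 lines: cmpc sim ekbt oxu mvtk yzxku yfek cphql
Hunk 4: at line 1 remove [ekbt,oxu] add [zvq] -> 7 lines: cmpc sim zvq mvtk yzxku yfek cphql
Hunk 5: at line 2 remove [zvq,mvtk,yzxku] add [efi,aiwt] -> 6 lines: cmpc sim efi aiwt yfek cphql
Hunk 6: at line 1 remove [efi,aiwt] add [oltl,zru,tttj] -> 7 lines: cmpc sim oltl zru tttj yfek cphql
Hunk 7: at line 1 remove [sim] add [nhf,gqr] -> 8 lines: cmpc nhf gqr oltl zru tttj yfek cphql

Answer: cmpc
nhf
gqr
oltl
zru
tttj
yfek
cphql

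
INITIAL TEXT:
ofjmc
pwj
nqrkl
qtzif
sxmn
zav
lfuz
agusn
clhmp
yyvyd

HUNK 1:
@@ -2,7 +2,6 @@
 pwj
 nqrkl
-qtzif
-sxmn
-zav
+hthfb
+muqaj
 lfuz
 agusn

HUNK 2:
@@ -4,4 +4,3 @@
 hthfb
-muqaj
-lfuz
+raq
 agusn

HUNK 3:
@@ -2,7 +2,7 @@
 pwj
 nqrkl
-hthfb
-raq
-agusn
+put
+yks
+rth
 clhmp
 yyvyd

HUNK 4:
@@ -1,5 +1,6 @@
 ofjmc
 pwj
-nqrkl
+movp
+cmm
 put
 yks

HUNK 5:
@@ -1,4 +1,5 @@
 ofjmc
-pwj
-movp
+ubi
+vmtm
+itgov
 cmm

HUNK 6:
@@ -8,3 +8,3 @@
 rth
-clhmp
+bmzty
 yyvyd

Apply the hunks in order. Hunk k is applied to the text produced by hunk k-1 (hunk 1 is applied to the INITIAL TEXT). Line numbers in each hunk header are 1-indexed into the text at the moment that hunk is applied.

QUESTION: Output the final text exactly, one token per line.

Answer: ofjmc
ubi
vmtm
itgov
cmm
put
yks
rth
bmzty
yyvyd

Derivation:
Hunk 1: at line 2 remove [qtzif,sxmn,zav] add [hthfb,muqaj] -> 9 lines: ofjmc pwj nqrkl hthfb muqaj lfuz agusn clhmp yyvyd
Hunk 2: at line 4 remove [muqaj,lfuz] add [raq] -> 8 lines: ofjmc pwj nqrkl hthfb raq agusn clhmp yyvyd
Hunk 3: at line 2 remove [hthfb,raq,agusn] add [put,yks,rth] -> 8 lines: ofjmc pwj nqrkl put yks rth clhmp yyvyd
Hunk 4: at line 1 remove [nqrkl] add [movp,cmm] -> 9 lines: ofjmc pwj movp cmm put yks rth clhmp yyvyd
Hunk 5: at line 1 remove [pwj,movp] add [ubi,vmtm,itgov] -> 10 lines: ofjmc ubi vmtm itgov cmm put yks rth clhmp yyvyd
Hunk 6: at line 8 remove [clhmp] add [bmzty] -> 10 lines: ofjmc ubi vmtm itgov cmm put yks rth bmzty yyvyd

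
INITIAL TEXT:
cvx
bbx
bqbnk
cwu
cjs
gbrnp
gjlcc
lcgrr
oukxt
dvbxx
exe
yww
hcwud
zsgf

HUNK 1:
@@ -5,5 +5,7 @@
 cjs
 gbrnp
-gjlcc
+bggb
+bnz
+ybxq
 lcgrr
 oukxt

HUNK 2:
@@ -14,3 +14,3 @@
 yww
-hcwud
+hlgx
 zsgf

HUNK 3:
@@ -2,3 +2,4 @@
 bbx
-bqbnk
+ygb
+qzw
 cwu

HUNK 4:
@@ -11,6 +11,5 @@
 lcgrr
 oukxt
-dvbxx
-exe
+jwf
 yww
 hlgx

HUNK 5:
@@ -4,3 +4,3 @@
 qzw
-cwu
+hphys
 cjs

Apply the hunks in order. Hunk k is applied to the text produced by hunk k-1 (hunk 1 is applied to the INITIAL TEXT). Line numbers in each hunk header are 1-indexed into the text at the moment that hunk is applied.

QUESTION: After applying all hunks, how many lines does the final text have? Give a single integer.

Answer: 16

Derivation:
Hunk 1: at line 5 remove [gjlcc] add [bggb,bnz,ybxq] -> 16 lines: cvx bbx bqbnk cwu cjs gbrnp bggb bnz ybxq lcgrr oukxt dvbxx exe yww hcwud zsgf
Hunk 2: at line 14 remove [hcwud] add [hlgx] -> 16 lines: cvx bbx bqbnk cwu cjs gbrnp bggb bnz ybxq lcgrr oukxt dvbxx exe yww hlgx zsgf
Hunk 3: at line 2 remove [bqbnk] add [ygb,qzw] -> 17 lines: cvx bbx ygb qzw cwu cjs gbrnp bggb bnz ybxq lcgrr oukxt dvbxx exe yww hlgx zsgf
Hunk 4: at line 11 remove [dvbxx,exe] add [jwf] -> 16 lines: cvx bbx ygb qzw cwu cjs gbrnp bggb bnz ybxq lcgrr oukxt jwf yww hlgx zsgf
Hunk 5: at line 4 remove [cwu] add [hphys] -> 16 lines: cvx bbx ygb qzw hphys cjs gbrnp bggb bnz ybxq lcgrr oukxt jwf yww hlgx zsgf
Final line count: 16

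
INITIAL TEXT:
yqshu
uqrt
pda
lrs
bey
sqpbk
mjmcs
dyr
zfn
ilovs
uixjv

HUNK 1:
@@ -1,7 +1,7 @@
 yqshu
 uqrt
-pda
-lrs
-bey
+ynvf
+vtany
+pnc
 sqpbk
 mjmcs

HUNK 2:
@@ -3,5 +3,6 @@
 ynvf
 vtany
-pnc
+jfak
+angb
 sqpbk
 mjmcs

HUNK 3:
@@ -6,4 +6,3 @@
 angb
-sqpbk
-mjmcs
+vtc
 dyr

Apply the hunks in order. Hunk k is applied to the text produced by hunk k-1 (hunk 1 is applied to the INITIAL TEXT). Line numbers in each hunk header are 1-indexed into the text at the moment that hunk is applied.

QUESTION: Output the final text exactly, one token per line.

Answer: yqshu
uqrt
ynvf
vtany
jfak
angb
vtc
dyr
zfn
ilovs
uixjv

Derivation:
Hunk 1: at line 1 remove [pda,lrs,bey] add [ynvf,vtany,pnc] -> 11 lines: yqshu uqrt ynvf vtany pnc sqpbk mjmcs dyr zfn ilovs uixjv
Hunk 2: at line 3 remove [pnc] add [jfak,angb] -> 12 lines: yqshu uqrt ynvf vtany jfak angb sqpbk mjmcs dyr zfn ilovs uixjv
Hunk 3: at line 6 remove [sqpbk,mjmcs] add [vtc] -> 11 lines: yqshu uqrt ynvf vtany jfak angb vtc dyr zfn ilovs uixjv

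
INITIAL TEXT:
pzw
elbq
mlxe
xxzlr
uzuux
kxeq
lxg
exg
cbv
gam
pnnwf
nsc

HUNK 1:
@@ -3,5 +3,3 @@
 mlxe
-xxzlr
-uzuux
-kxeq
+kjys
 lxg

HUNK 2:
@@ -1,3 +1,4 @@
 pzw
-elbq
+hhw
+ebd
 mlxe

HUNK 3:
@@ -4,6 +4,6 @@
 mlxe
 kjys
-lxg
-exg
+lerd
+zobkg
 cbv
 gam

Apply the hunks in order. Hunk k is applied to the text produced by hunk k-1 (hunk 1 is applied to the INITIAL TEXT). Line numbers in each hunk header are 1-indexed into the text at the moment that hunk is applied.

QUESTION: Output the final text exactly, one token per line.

Answer: pzw
hhw
ebd
mlxe
kjys
lerd
zobkg
cbv
gam
pnnwf
nsc

Derivation:
Hunk 1: at line 3 remove [xxzlr,uzuux,kxeq] add [kjys] -> 10 lines: pzw elbq mlxe kjys lxg exg cbv gam pnnwf nsc
Hunk 2: at line 1 remove [elbq] add [hhw,ebd] -> 11 lines: pzw hhw ebd mlxe kjys lxg exg cbv gam pnnwf nsc
Hunk 3: at line 4 remove [lxg,exg] add [lerd,zobkg] -> 11 lines: pzw hhw ebd mlxe kjys lerd zobkg cbv gam pnnwf nsc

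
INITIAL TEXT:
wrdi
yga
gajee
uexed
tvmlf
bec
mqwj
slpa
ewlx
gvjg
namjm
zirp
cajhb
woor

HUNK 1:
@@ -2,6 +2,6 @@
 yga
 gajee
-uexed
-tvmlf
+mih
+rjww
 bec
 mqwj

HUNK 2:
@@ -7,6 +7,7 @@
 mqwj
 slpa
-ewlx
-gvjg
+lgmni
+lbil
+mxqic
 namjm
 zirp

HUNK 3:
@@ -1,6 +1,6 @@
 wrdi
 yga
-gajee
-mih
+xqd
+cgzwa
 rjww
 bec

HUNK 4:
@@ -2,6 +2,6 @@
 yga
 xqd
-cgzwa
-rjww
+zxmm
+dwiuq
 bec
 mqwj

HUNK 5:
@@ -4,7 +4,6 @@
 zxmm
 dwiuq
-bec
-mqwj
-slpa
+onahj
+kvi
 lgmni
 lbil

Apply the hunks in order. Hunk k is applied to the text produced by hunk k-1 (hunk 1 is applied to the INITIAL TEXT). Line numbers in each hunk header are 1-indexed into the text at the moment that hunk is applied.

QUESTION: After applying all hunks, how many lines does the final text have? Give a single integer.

Hunk 1: at line 2 remove [uexed,tvmlf] add [mih,rjww] -> 14 lines: wrdi yga gajee mih rjww bec mqwj slpa ewlx gvjg namjm zirp cajhb woor
Hunk 2: at line 7 remove [ewlx,gvjg] add [lgmni,lbil,mxqic] -> 15 lines: wrdi yga gajee mih rjww bec mqwj slpa lgmni lbil mxqic namjm zirp cajhb woor
Hunk 3: at line 1 remove [gajee,mih] add [xqd,cgzwa] -> 15 lines: wrdi yga xqd cgzwa rjww bec mqwj slpa lgmni lbil mxqic namjm zirp cajhb woor
Hunk 4: at line 2 remove [cgzwa,rjww] add [zxmm,dwiuq] -> 15 lines: wrdi yga xqd zxmm dwiuq bec mqwj slpa lgmni lbil mxqic namjm zirp cajhb woor
Hunk 5: at line 4 remove [bec,mqwj,slpa] add [onahj,kvi] -> 14 lines: wrdi yga xqd zxmm dwiuq onahj kvi lgmni lbil mxqic namjm zirp cajhb woor
Final line count: 14

Answer: 14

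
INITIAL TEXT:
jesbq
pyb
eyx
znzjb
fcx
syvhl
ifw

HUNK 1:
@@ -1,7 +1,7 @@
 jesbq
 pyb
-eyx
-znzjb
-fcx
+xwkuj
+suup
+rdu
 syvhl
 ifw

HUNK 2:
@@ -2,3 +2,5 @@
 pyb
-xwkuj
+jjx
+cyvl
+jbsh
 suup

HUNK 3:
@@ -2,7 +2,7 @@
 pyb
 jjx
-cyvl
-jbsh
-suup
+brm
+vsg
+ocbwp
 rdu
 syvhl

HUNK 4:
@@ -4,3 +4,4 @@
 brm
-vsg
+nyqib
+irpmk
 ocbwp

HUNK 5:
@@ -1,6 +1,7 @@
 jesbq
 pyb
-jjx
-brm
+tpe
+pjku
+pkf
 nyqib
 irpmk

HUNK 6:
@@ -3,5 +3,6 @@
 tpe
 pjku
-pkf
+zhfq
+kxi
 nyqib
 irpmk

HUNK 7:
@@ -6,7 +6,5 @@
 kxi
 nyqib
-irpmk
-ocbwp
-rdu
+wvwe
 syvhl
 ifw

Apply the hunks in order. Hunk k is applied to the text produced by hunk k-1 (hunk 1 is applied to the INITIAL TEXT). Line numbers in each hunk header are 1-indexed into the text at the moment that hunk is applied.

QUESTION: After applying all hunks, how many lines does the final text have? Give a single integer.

Answer: 10

Derivation:
Hunk 1: at line 1 remove [eyx,znzjb,fcx] add [xwkuj,suup,rdu] -> 7 lines: jesbq pyb xwkuj suup rdu syvhl ifw
Hunk 2: at line 2 remove [xwkuj] add [jjx,cyvl,jbsh] -> 9 lines: jesbq pyb jjx cyvl jbsh suup rdu syvhl ifw
Hunk 3: at line 2 remove [cyvl,jbsh,suup] add [brm,vsg,ocbwp] -> 9 lines: jesbq pyb jjx brm vsg ocbwp rdu syvhl ifw
Hunk 4: at line 4 remove [vsg] add [nyqib,irpmk] -> 10 lines: jesbq pyb jjx brm nyqib irpmk ocbwp rdu syvhl ifw
Hunk 5: at line 1 remove [jjx,brm] add [tpe,pjku,pkf] -> 11 lines: jesbq pyb tpe pjku pkf nyqib irpmk ocbwp rdu syvhl ifw
Hunk 6: at line 3 remove [pkf] add [zhfq,kxi] -> 12 lines: jesbq pyb tpe pjku zhfq kxi nyqib irpmk ocbwp rdu syvhl ifw
Hunk 7: at line 6 remove [irpmk,ocbwp,rdu] add [wvwe] -> 10 lines: jesbq pyb tpe pjku zhfq kxi nyqib wvwe syvhl ifw
Final line count: 10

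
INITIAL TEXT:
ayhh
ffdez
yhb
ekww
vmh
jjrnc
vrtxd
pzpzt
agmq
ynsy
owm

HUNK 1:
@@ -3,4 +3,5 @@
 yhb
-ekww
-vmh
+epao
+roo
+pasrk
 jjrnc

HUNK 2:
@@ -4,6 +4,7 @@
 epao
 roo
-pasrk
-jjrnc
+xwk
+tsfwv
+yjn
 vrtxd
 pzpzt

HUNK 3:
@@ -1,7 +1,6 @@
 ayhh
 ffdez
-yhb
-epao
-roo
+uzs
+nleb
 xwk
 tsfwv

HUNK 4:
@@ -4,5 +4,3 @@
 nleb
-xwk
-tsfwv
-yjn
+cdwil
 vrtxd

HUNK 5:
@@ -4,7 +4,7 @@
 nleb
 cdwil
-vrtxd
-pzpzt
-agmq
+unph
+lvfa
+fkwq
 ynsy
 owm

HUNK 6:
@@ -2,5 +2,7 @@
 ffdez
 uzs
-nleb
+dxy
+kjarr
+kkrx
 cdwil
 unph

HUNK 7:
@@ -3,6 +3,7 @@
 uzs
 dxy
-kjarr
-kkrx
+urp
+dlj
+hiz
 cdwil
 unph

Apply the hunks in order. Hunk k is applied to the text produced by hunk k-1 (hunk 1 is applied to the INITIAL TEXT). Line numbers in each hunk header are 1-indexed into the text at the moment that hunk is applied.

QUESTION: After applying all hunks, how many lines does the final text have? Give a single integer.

Hunk 1: at line 3 remove [ekww,vmh] add [epao,roo,pasrk] -> 12 lines: ayhh ffdez yhb epao roo pasrk jjrnc vrtxd pzpzt agmq ynsy owm
Hunk 2: at line 4 remove [pasrk,jjrnc] add [xwk,tsfwv,yjn] -> 13 lines: ayhh ffdez yhb epao roo xwk tsfwv yjn vrtxd pzpzt agmq ynsy owm
Hunk 3: at line 1 remove [yhb,epao,roo] add [uzs,nleb] -> 12 lines: ayhh ffdez uzs nleb xwk tsfwv yjn vrtxd pzpzt agmq ynsy owm
Hunk 4: at line 4 remove [xwk,tsfwv,yjn] add [cdwil] -> 10 lines: ayhh ffdez uzs nleb cdwil vrtxd pzpzt agmq ynsy owm
Hunk 5: at line 4 remove [vrtxd,pzpzt,agmq] add [unph,lvfa,fkwq] -> 10 lines: ayhh ffdez uzs nleb cdwil unph lvfa fkwq ynsy owm
Hunk 6: at line 2 remove [nleb] add [dxy,kjarr,kkrx] -> 12 lines: ayhh ffdez uzs dxy kjarr kkrx cdwil unph lvfa fkwq ynsy owm
Hunk 7: at line 3 remove [kjarr,kkrx] add [urp,dlj,hiz] -> 13 lines: ayhh ffdez uzs dxy urp dlj hiz cdwil unph lvfa fkwq ynsy owm
Final line count: 13

Answer: 13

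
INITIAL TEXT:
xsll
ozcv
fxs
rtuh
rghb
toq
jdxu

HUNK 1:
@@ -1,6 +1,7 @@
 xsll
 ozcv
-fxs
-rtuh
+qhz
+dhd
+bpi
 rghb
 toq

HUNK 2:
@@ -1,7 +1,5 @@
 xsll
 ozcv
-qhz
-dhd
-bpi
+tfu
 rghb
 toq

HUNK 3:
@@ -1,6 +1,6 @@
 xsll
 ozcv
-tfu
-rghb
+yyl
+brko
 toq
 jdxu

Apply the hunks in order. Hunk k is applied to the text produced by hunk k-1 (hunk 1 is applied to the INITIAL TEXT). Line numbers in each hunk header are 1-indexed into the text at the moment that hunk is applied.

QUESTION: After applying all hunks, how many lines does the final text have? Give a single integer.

Answer: 6

Derivation:
Hunk 1: at line 1 remove [fxs,rtuh] add [qhz,dhd,bpi] -> 8 lines: xsll ozcv qhz dhd bpi rghb toq jdxu
Hunk 2: at line 1 remove [qhz,dhd,bpi] add [tfu] -> 6 lines: xsll ozcv tfu rghb toq jdxu
Hunk 3: at line 1 remove [tfu,rghb] add [yyl,brko] -> 6 lines: xsll ozcv yyl brko toq jdxu
Final line count: 6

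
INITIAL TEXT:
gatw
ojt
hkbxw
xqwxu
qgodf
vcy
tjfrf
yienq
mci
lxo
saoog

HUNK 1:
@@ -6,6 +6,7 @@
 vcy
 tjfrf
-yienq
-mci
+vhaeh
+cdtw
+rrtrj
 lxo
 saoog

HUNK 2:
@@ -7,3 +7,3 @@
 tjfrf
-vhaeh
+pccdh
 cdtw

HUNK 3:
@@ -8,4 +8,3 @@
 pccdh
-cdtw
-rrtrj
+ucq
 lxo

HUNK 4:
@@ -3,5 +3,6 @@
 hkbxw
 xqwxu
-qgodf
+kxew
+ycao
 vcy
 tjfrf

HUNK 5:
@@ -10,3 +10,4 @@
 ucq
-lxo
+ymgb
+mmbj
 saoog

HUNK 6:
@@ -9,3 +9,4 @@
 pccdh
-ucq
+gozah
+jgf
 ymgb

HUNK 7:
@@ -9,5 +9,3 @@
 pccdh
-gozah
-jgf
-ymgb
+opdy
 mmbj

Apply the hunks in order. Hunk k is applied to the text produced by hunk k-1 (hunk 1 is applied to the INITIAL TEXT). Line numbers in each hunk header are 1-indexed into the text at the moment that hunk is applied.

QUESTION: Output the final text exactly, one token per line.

Answer: gatw
ojt
hkbxw
xqwxu
kxew
ycao
vcy
tjfrf
pccdh
opdy
mmbj
saoog

Derivation:
Hunk 1: at line 6 remove [yienq,mci] add [vhaeh,cdtw,rrtrj] -> 12 lines: gatw ojt hkbxw xqwxu qgodf vcy tjfrf vhaeh cdtw rrtrj lxo saoog
Hunk 2: at line 7 remove [vhaeh] add [pccdh] -> 12 lines: gatw ojt hkbxw xqwxu qgodf vcy tjfrf pccdh cdtw rrtrj lxo saoog
Hunk 3: at line 8 remove [cdtw,rrtrj] add [ucq] -> 11 lines: gatw ojt hkbxw xqwxu qgodf vcy tjfrf pccdh ucq lxo saoog
Hunk 4: at line 3 remove [qgodf] add [kxew,ycao] -> 12 lines: gatw ojt hkbxw xqwxu kxew ycao vcy tjfrf pccdh ucq lxo saoog
Hunk 5: at line 10 remove [lxo] add [ymgb,mmbj] -> 13 lines: gatw ojt hkbxw xqwxu kxew ycao vcy tjfrf pccdh ucq ymgb mmbj saoog
Hunk 6: at line 9 remove [ucq] add [gozah,jgf] -> 14 lines: gatw ojt hkbxw xqwxu kxew ycao vcy tjfrf pccdh gozah jgf ymgb mmbj saoog
Hunk 7: at line 9 remove [gozah,jgf,ymgb] add [opdy] -> 12 lines: gatw ojt hkbxw xqwxu kxew ycao vcy tjfrf pccdh opdy mmbj saoog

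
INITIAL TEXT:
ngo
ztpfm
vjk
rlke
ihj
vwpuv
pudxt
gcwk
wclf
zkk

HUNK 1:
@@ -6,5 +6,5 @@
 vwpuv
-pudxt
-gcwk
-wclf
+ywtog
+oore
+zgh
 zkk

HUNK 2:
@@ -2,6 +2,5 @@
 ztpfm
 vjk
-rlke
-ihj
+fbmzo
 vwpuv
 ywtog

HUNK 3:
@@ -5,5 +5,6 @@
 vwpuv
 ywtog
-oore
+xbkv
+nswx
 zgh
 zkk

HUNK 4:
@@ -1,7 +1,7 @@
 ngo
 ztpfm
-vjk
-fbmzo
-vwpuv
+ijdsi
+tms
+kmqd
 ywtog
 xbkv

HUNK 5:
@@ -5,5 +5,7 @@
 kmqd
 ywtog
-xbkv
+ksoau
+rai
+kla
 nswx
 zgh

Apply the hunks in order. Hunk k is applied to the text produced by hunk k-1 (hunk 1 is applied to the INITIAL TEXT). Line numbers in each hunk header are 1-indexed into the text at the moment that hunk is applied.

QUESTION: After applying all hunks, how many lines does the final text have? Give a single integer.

Answer: 12

Derivation:
Hunk 1: at line 6 remove [pudxt,gcwk,wclf] add [ywtog,oore,zgh] -> 10 lines: ngo ztpfm vjk rlke ihj vwpuv ywtog oore zgh zkk
Hunk 2: at line 2 remove [rlke,ihj] add [fbmzo] -> 9 lines: ngo ztpfm vjk fbmzo vwpuv ywtog oore zgh zkk
Hunk 3: at line 5 remove [oore] add [xbkv,nswx] -> 10 lines: ngo ztpfm vjk fbmzo vwpuv ywtog xbkv nswx zgh zkk
Hunk 4: at line 1 remove [vjk,fbmzo,vwpuv] add [ijdsi,tms,kmqd] -> 10 lines: ngo ztpfm ijdsi tms kmqd ywtog xbkv nswx zgh zkk
Hunk 5: at line 5 remove [xbkv] add [ksoau,rai,kla] -> 12 lines: ngo ztpfm ijdsi tms kmqd ywtog ksoau rai kla nswx zgh zkk
Final line count: 12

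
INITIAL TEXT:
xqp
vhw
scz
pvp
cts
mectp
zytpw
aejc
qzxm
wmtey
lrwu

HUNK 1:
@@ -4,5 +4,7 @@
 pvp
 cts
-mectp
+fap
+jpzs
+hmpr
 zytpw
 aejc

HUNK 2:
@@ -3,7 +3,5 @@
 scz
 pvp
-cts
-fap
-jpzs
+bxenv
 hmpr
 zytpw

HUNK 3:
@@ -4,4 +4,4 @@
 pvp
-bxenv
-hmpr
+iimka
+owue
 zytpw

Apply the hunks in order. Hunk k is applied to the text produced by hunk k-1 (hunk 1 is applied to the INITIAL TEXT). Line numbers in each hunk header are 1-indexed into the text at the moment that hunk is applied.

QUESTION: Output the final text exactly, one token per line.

Hunk 1: at line 4 remove [mectp] add [fap,jpzs,hmpr] -> 13 lines: xqp vhw scz pvp cts fap jpzs hmpr zytpw aejc qzxm wmtey lrwu
Hunk 2: at line 3 remove [cts,fap,jpzs] add [bxenv] -> 11 lines: xqp vhw scz pvp bxenv hmpr zytpw aejc qzxm wmtey lrwu
Hunk 3: at line 4 remove [bxenv,hmpr] add [iimka,owue] -> 11 lines: xqp vhw scz pvp iimka owue zytpw aejc qzxm wmtey lrwu

Answer: xqp
vhw
scz
pvp
iimka
owue
zytpw
aejc
qzxm
wmtey
lrwu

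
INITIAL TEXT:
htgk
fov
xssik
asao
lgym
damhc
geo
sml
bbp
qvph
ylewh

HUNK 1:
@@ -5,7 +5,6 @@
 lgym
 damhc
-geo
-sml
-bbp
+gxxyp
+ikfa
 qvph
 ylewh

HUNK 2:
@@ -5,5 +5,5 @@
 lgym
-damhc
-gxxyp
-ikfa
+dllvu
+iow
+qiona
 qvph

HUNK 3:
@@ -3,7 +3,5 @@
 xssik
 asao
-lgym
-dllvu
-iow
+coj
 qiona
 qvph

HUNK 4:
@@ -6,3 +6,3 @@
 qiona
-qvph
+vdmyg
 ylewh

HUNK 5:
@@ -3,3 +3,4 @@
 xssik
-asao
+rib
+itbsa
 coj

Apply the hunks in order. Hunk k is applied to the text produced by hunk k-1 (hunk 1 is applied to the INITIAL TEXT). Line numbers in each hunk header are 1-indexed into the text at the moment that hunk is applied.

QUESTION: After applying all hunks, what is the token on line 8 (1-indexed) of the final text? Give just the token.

Answer: vdmyg

Derivation:
Hunk 1: at line 5 remove [geo,sml,bbp] add [gxxyp,ikfa] -> 10 lines: htgk fov xssik asao lgym damhc gxxyp ikfa qvph ylewh
Hunk 2: at line 5 remove [damhc,gxxyp,ikfa] add [dllvu,iow,qiona] -> 10 lines: htgk fov xssik asao lgym dllvu iow qiona qvph ylewh
Hunk 3: at line 3 remove [lgym,dllvu,iow] add [coj] -> 8 lines: htgk fov xssik asao coj qiona qvph ylewh
Hunk 4: at line 6 remove [qvph] add [vdmyg] -> 8 lines: htgk fov xssik asao coj qiona vdmyg ylewh
Hunk 5: at line 3 remove [asao] add [rib,itbsa] -> 9 lines: htgk fov xssik rib itbsa coj qiona vdmyg ylewh
Final line 8: vdmyg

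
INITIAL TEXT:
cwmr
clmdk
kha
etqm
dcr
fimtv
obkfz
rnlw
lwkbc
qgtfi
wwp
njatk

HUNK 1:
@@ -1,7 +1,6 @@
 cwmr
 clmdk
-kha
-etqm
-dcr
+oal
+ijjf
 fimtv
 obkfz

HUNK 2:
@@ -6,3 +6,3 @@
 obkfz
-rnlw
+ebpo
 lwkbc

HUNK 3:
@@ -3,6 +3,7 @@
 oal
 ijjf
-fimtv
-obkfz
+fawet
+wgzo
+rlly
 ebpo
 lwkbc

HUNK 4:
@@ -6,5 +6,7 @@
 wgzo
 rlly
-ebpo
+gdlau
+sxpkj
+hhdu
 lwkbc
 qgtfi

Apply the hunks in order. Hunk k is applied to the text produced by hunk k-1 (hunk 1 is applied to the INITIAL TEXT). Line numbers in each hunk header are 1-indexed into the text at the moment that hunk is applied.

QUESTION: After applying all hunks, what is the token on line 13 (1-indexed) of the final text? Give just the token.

Answer: wwp

Derivation:
Hunk 1: at line 1 remove [kha,etqm,dcr] add [oal,ijjf] -> 11 lines: cwmr clmdk oal ijjf fimtv obkfz rnlw lwkbc qgtfi wwp njatk
Hunk 2: at line 6 remove [rnlw] add [ebpo] -> 11 lines: cwmr clmdk oal ijjf fimtv obkfz ebpo lwkbc qgtfi wwp njatk
Hunk 3: at line 3 remove [fimtv,obkfz] add [fawet,wgzo,rlly] -> 12 lines: cwmr clmdk oal ijjf fawet wgzo rlly ebpo lwkbc qgtfi wwp njatk
Hunk 4: at line 6 remove [ebpo] add [gdlau,sxpkj,hhdu] -> 14 lines: cwmr clmdk oal ijjf fawet wgzo rlly gdlau sxpkj hhdu lwkbc qgtfi wwp njatk
Final line 13: wwp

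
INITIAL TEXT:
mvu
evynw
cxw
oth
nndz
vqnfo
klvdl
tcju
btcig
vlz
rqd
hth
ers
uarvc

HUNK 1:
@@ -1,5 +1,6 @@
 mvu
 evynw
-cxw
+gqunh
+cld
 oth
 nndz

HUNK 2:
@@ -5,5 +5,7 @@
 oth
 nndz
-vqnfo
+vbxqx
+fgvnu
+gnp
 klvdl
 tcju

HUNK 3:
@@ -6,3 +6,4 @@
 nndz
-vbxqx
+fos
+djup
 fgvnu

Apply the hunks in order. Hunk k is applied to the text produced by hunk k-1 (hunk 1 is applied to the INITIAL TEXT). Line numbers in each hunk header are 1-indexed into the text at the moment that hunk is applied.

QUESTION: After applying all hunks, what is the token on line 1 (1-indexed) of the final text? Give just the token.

Hunk 1: at line 1 remove [cxw] add [gqunh,cld] -> 15 lines: mvu evynw gqunh cld oth nndz vqnfo klvdl tcju btcig vlz rqd hth ers uarvc
Hunk 2: at line 5 remove [vqnfo] add [vbxqx,fgvnu,gnp] -> 17 lines: mvu evynw gqunh cld oth nndz vbxqx fgvnu gnp klvdl tcju btcig vlz rqd hth ers uarvc
Hunk 3: at line 6 remove [vbxqx] add [fos,djup] -> 18 lines: mvu evynw gqunh cld oth nndz fos djup fgvnu gnp klvdl tcju btcig vlz rqd hth ers uarvc
Final line 1: mvu

Answer: mvu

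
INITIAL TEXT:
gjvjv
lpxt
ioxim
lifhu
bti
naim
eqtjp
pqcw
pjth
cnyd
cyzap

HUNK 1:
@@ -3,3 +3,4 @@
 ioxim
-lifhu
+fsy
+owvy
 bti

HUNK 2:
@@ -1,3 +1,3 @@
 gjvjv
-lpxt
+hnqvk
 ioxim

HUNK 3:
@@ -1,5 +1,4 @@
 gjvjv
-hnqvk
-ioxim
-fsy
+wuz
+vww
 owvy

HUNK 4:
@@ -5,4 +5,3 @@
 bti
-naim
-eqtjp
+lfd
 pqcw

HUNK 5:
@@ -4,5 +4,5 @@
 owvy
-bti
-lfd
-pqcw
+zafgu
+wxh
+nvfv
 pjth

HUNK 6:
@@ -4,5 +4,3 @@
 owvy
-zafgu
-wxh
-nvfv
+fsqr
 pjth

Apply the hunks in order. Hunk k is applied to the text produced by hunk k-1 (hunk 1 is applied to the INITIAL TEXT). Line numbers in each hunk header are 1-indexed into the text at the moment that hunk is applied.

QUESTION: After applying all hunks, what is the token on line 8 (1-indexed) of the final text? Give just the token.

Answer: cyzap

Derivation:
Hunk 1: at line 3 remove [lifhu] add [fsy,owvy] -> 12 lines: gjvjv lpxt ioxim fsy owvy bti naim eqtjp pqcw pjth cnyd cyzap
Hunk 2: at line 1 remove [lpxt] add [hnqvk] -> 12 lines: gjvjv hnqvk ioxim fsy owvy bti naim eqtjp pqcw pjth cnyd cyzap
Hunk 3: at line 1 remove [hnqvk,ioxim,fsy] add [wuz,vww] -> 11 lines: gjvjv wuz vww owvy bti naim eqtjp pqcw pjth cnyd cyzap
Hunk 4: at line 5 remove [naim,eqtjp] add [lfd] -> 10 lines: gjvjv wuz vww owvy bti lfd pqcw pjth cnyd cyzap
Hunk 5: at line 4 remove [bti,lfd,pqcw] add [zafgu,wxh,nvfv] -> 10 lines: gjvjv wuz vww owvy zafgu wxh nvfv pjth cnyd cyzap
Hunk 6: at line 4 remove [zafgu,wxh,nvfv] add [fsqr] -> 8 lines: gjvjv wuz vww owvy fsqr pjth cnyd cyzap
Final line 8: cyzap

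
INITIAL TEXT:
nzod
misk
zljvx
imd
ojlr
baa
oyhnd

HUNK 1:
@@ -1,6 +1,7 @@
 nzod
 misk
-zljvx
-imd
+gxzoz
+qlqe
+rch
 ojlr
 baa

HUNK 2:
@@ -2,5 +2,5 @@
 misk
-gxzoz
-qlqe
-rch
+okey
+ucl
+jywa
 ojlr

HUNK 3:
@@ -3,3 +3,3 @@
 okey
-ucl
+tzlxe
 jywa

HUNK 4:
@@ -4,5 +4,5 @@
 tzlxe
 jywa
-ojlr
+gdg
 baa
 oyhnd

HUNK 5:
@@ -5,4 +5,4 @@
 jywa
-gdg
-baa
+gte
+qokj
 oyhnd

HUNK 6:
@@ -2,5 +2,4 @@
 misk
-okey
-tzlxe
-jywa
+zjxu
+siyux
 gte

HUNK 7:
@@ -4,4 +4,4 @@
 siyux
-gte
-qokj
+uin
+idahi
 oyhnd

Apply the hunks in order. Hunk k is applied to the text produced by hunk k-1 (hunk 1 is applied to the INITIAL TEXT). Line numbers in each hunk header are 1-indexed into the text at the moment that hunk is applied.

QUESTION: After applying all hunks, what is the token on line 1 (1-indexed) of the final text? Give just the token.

Hunk 1: at line 1 remove [zljvx,imd] add [gxzoz,qlqe,rch] -> 8 lines: nzod misk gxzoz qlqe rch ojlr baa oyhnd
Hunk 2: at line 2 remove [gxzoz,qlqe,rch] add [okey,ucl,jywa] -> 8 lines: nzod misk okey ucl jywa ojlr baa oyhnd
Hunk 3: at line 3 remove [ucl] add [tzlxe] -> 8 lines: nzod misk okey tzlxe jywa ojlr baa oyhnd
Hunk 4: at line 4 remove [ojlr] add [gdg] -> 8 lines: nzod misk okey tzlxe jywa gdg baa oyhnd
Hunk 5: at line 5 remove [gdg,baa] add [gte,qokj] -> 8 lines: nzod misk okey tzlxe jywa gte qokj oyhnd
Hunk 6: at line 2 remove [okey,tzlxe,jywa] add [zjxu,siyux] -> 7 lines: nzod misk zjxu siyux gte qokj oyhnd
Hunk 7: at line 4 remove [gte,qokj] add [uin,idahi] -> 7 lines: nzod misk zjxu siyux uin idahi oyhnd
Final line 1: nzod

Answer: nzod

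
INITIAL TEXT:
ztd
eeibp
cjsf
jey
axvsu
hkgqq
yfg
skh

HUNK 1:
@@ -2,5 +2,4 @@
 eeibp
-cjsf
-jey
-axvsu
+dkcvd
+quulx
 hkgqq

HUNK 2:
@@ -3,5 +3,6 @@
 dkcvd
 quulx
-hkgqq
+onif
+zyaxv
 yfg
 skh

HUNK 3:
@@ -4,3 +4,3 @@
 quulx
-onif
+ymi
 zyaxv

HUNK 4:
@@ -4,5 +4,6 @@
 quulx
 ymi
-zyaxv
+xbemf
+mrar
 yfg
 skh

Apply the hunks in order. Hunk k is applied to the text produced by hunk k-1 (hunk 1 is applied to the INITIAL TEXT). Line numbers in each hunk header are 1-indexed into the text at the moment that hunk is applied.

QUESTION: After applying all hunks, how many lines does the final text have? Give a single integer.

Hunk 1: at line 2 remove [cjsf,jey,axvsu] add [dkcvd,quulx] -> 7 lines: ztd eeibp dkcvd quulx hkgqq yfg skh
Hunk 2: at line 3 remove [hkgqq] add [onif,zyaxv] -> 8 lines: ztd eeibp dkcvd quulx onif zyaxv yfg skh
Hunk 3: at line 4 remove [onif] add [ymi] -> 8 lines: ztd eeibp dkcvd quulx ymi zyaxv yfg skh
Hunk 4: at line 4 remove [zyaxv] add [xbemf,mrar] -> 9 lines: ztd eeibp dkcvd quulx ymi xbemf mrar yfg skh
Final line count: 9

Answer: 9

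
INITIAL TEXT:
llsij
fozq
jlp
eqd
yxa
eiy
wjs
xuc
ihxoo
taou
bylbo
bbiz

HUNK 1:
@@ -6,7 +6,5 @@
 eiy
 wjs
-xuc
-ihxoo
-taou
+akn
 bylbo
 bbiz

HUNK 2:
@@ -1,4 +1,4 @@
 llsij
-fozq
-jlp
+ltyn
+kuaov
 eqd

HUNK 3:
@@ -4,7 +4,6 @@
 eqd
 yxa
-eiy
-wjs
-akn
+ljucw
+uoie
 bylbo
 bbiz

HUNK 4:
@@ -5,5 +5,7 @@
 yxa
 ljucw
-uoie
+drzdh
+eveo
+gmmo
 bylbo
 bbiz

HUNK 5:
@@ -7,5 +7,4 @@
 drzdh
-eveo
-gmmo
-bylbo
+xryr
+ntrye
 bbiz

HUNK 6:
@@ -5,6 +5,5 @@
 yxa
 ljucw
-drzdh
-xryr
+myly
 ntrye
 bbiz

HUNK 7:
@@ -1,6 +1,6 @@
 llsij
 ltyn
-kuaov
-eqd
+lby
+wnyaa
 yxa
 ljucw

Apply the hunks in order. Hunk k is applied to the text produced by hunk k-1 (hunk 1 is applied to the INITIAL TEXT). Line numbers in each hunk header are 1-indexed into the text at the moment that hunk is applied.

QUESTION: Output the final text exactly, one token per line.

Answer: llsij
ltyn
lby
wnyaa
yxa
ljucw
myly
ntrye
bbiz

Derivation:
Hunk 1: at line 6 remove [xuc,ihxoo,taou] add [akn] -> 10 lines: llsij fozq jlp eqd yxa eiy wjs akn bylbo bbiz
Hunk 2: at line 1 remove [fozq,jlp] add [ltyn,kuaov] -> 10 lines: llsij ltyn kuaov eqd yxa eiy wjs akn bylbo bbiz
Hunk 3: at line 4 remove [eiy,wjs,akn] add [ljucw,uoie] -> 9 lines: llsij ltyn kuaov eqd yxa ljucw uoie bylbo bbiz
Hunk 4: at line 5 remove [uoie] add [drzdh,eveo,gmmo] -> 11 lines: llsij ltyn kuaov eqd yxa ljucw drzdh eveo gmmo bylbo bbiz
Hunk 5: at line 7 remove [eveo,gmmo,bylbo] add [xryr,ntrye] -> 10 lines: llsij ltyn kuaov eqd yxa ljucw drzdh xryr ntrye bbiz
Hunk 6: at line 5 remove [drzdh,xryr] add [myly] -> 9 lines: llsij ltyn kuaov eqd yxa ljucw myly ntrye bbiz
Hunk 7: at line 1 remove [kuaov,eqd] add [lby,wnyaa] -> 9 lines: llsij ltyn lby wnyaa yxa ljucw myly ntrye bbiz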